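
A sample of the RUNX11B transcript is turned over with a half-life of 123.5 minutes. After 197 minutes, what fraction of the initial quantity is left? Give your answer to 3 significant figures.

0.331

n = 197/123.5 ≈ 1.5951 half-lives.
Fraction remaining = (1/2)^1.5951 ≈ 0.33099.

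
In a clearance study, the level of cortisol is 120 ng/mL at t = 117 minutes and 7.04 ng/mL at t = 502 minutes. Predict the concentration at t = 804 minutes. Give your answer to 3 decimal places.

Over Δt = 502 − 117 = 385 minutes, the level fell by a factor of 120/7.04 ≈ 17.045.
n = log₂(17.045) ≈ 4.0913 half-lives, so t½ = 385/4.0913 ≈ 94.102 minutes.
From t = 502 to t = 804: 7.04 × (1/2)^((804−502)/94.102) ≈ 0.76117 ng/mL.

0.761 ng/mL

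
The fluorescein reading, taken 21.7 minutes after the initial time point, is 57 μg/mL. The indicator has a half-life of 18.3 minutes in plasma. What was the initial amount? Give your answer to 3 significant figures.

130 μg/mL

Number of half-lives elapsed: n = 21.7/18.3 ≈ 1.1858.
A₀ = A × 2^n = 57 × 2^1.1858 = 57 × 2.2749 ≈ 129.67 μg/mL.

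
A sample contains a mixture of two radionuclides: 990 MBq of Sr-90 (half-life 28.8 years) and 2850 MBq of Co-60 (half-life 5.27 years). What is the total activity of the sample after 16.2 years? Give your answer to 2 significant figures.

1000 MBq

Sr-90: 990 × (1/2)^(16.2/28.8) = 990 × (1/2)^0.5625 ≈ 670.36 MBq.
Co-60: 2850 × (1/2)^(16.2/5.27) = 2850 × (1/2)^3.074 ≈ 338.44 MBq.
Total = 670.36 + 338.44 ≈ 1008.8 MBq.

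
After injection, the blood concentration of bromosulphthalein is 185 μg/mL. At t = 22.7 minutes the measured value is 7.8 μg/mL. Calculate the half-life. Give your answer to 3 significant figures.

4.97 minutes

A/A₀ = 7.8/185 ≈ 0.042162.
n = log₂(23.718) ≈ 4.5679 half-lives elapsed in 22.7 minutes.
t½ = 22.7/4.5679 ≈ 4.9695 minutes.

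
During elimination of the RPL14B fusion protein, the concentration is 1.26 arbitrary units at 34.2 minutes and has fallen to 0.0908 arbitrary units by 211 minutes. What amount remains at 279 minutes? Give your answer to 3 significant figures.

Over Δt = 211 − 34.2 = 176.8 minutes, the level fell by a factor of 1.26/0.0908 ≈ 13.877.
n = log₂(13.877) ≈ 3.7946 half-lives, so t½ = 176.8/3.7946 ≈ 46.593 minutes.
From t = 211 to t = 279: 0.0908 × (1/2)^((279−211)/46.593) ≈ 0.033018 arbitrary units.

0.0330 arbitrary units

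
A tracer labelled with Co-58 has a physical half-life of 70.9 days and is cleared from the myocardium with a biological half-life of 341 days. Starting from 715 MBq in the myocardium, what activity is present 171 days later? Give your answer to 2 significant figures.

1/t_eff = 1/t_phys + 1/t_biol = 1/70.9 + 1/341 = 0.017037 per day.
t_eff = 70.9 × 341 / (70.9 + 341) ≈ 58.696 days.
Remaining = 715 × (1/2)^(171/58.696) = 715 × (1/2)^2.9133 ≈ 94.91 MBq.

95 MBq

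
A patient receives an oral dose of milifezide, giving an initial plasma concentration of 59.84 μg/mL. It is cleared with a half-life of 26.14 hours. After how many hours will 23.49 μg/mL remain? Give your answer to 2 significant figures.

Fraction remaining = 23.49/59.84 ≈ 0.39255.
n = log₂(59.84/23.49) = ln(2.5475)/ln 2 ≈ 1.3491 half-lives.
t = n × t½ = 1.3491 × 26.14 ≈ 35.265 hours.

35 hours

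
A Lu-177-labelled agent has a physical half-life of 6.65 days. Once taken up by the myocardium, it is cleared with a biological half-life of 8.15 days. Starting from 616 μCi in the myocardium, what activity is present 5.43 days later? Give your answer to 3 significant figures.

220 μCi

1/t_eff = 1/t_phys + 1/t_biol = 1/6.65 + 1/8.15 = 0.27308 per day.
t_eff = 6.65 × 8.15 / (6.65 + 8.15) ≈ 3.662 days.
Remaining = 616 × (1/2)^(5.43/3.662) = 616 × (1/2)^1.4828 ≈ 220.4 μCi.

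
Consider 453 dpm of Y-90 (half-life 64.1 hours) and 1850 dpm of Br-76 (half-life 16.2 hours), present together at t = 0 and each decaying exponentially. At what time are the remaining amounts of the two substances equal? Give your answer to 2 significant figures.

44 hours

Set 453·(1/2)^(t/64.1) = 1850·(1/2)^(t/16.2).
Taking log₂: log₂(453/1850) = t·(1/64.1 − 1/16.2).
log₂(0.24486) = -2.0299; 1/64.1 − 1/16.2 = -0.046128.
t = -2.0299 / -0.046128 ≈ 44.007 hours.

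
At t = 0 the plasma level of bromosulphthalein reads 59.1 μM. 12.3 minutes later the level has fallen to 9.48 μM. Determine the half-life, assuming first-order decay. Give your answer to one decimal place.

A/A₀ = 9.48/59.1 ≈ 0.16041.
n = log₂(6.2342) ≈ 2.6402 half-lives elapsed in 12.3 minutes.
t½ = 12.3/2.6402 ≈ 4.6587 minutes.

4.7 minutes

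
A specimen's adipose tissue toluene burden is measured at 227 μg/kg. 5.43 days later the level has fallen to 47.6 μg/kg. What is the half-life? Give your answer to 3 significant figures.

2.41 days

A/A₀ = 47.6/227 ≈ 0.20969.
n = log₂(4.7689) ≈ 2.2537 half-lives elapsed in 5.43 days.
t½ = 5.43/2.2537 ≈ 2.4094 days.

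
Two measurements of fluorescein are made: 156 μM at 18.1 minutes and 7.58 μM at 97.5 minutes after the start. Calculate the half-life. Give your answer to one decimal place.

18.2 minutes

Over Δt = 97.5 − 18.1 = 79.4 minutes, the level fell by a factor of 156/7.58 ≈ 20.58.
n = log₂(20.58) ≈ 4.3632 half-lives, so t½ = 79.4/4.3632 ≈ 18.198 minutes.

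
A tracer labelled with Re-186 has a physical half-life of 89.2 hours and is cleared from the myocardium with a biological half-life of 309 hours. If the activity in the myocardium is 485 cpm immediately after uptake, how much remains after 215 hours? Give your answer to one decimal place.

56.3 cpm

1/t_eff = 1/t_phys + 1/t_biol = 1/89.2 + 1/309 = 0.014447 per hour.
t_eff = 89.2 × 309 / (89.2 + 309) ≈ 69.218 hours.
Remaining = 485 × (1/2)^(215/69.218) = 485 × (1/2)^3.1061 ≈ 56.326 cpm.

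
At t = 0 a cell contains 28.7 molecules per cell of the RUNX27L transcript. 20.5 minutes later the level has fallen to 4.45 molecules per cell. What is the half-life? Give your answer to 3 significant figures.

A/A₀ = 4.45/28.7 ≈ 0.15505.
n = log₂(6.4494) ≈ 2.6892 half-lives elapsed in 20.5 minutes.
t½ = 20.5/2.6892 ≈ 7.6232 minutes.

7.62 minutes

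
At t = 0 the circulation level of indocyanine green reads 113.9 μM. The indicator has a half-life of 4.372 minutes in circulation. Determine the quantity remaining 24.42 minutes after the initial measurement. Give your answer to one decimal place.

2.4 μM

Number of half-lives: n = 24.42/4.372 ≈ 5.5855.
Remaining = 113.9 × (1/2)^5.5855 = 113.9 × 0.020825 ≈ 2.372 μM.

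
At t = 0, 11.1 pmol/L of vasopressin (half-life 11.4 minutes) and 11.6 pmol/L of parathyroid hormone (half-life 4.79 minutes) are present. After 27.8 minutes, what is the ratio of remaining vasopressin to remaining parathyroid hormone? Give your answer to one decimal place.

9.9

vasopressin: 11.1 × (1/2)^(27.8/11.4) = 11.1 × (1/2)^2.4386 ≈ 2.0475 pmol/L.
parathyroid hormone: 11.6 × (1/2)^(27.8/4.79) = 11.6 × (1/2)^5.8038 ≈ 0.20766 pmol/L.
Ratio ≈ 2.0475 / 0.20766 ≈ 9.8601.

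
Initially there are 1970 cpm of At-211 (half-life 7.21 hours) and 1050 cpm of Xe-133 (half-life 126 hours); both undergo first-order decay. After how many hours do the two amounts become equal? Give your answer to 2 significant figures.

Set 1970·(1/2)^(t/7.21) = 1050·(1/2)^(t/126).
Taking log₂: log₂(1970/1050) = t·(1/7.21 − 1/126).
log₂(1.8762) = 0.90781; 1/7.21 − 1/126 = 0.13076.
t = 0.90781 / 0.13076 ≈ 6.9426 hours.

6.9 hours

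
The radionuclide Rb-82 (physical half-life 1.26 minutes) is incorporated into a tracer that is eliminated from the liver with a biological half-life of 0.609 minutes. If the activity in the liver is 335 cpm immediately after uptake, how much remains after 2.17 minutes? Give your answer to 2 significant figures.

1/t_eff = 1/t_phys + 1/t_biol = 1/1.26 + 1/0.609 = 2.4357 per minute.
t_eff = 1.26 × 0.609 / (1.26 + 0.609) ≈ 0.41056 minutes.
Remaining = 335 × (1/2)^(2.17/0.41056) = 335 × (1/2)^5.2854 ≈ 8.5895 cpm.

8.6 cpm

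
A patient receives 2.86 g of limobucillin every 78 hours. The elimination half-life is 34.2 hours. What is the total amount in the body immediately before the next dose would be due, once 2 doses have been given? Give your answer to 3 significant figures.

The 2 doses were given 156, 78 hours ago.
Total = 2.86·(1/2)^(156/34.2) + 2.86·(1/2)^(78/34.2)
      = 0.12113 + 0.58858 ≈ 0.70971 g.

0.710 g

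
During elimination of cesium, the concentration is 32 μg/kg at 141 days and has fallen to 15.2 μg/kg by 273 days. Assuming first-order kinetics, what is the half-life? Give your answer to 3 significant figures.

123 days

Over Δt = 273 − 141 = 132 days, the level fell by a factor of 32/15.2 ≈ 2.1053.
n = log₂(2.1053) ≈ 1.074 half-lives, so t½ = 132/1.074 ≈ 122.9 days.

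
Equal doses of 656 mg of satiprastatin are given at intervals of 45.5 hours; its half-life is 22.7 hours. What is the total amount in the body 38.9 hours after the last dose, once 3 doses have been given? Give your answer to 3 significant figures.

262 mg

The 3 doses were given 129.9, 84.4, 38.9 hours ago.
Total = 656·(1/2)^(129.9/22.7) + 656·(1/2)^(84.4/22.7) + 656·(1/2)^(38.9/22.7)
      = 12.424 + 49.849 + 200.01 ≈ 262.28 mg.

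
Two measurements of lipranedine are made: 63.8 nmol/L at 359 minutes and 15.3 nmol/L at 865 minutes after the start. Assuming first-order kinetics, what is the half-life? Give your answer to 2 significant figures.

250 minutes

Over Δt = 865 − 359 = 506 minutes, the level fell by a factor of 63.8/15.3 ≈ 4.1699.
n = log₂(4.1699) ≈ 2.06 half-lives, so t½ = 506/2.06 ≈ 245.63 minutes.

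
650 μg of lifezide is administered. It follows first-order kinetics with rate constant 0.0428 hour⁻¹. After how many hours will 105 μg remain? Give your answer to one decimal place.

t½ = ln 2 / k = 0.69315 / 0.0428 ≈ 16.195 hours.
Fraction remaining = 105/650 ≈ 0.16154.
n = log₂(650/105) = ln(6.1905)/ln 2 ≈ 2.6301 half-lives.
t = n × t½ = 2.6301 × 16.195 ≈ 42.594 hours.

42.6 hours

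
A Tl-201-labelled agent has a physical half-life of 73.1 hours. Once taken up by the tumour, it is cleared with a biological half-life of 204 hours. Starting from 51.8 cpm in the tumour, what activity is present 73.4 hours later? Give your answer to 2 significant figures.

1/t_eff = 1/t_phys + 1/t_biol = 1/73.1 + 1/204 = 0.018582 per hour.
t_eff = 73.1 × 204 / (73.1 + 204) ≈ 53.816 hours.
Remaining = 51.8 × (1/2)^(73.4/53.816) = 51.8 × (1/2)^1.3639 ≈ 20.126 cpm.

20 cpm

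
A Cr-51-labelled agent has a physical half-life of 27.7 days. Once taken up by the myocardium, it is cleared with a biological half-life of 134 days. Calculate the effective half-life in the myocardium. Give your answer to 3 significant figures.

23.0 days

1/t_eff = 1/t_phys + 1/t_biol = 1/27.7 + 1/134 = 0.043564 per day.
t_eff = 27.7 × 134 / (27.7 + 134) ≈ 22.955 days.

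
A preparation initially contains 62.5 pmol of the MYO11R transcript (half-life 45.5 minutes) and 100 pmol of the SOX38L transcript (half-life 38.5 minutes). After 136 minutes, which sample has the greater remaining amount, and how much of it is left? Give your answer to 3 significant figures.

SOX38L transcript, 8.64 pmol

MYO11R transcript: 62.5 × (1/2)^2.989 ≈ 7.8722 pmol.
SOX38L transcript: 100 × (1/2)^3.5325 ≈ 8.6421 pmol.
SOX38L transcript has more remaining, at ≈ 8.6421 pmol.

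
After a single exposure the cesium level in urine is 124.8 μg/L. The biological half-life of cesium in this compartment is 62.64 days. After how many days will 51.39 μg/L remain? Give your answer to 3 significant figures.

Fraction remaining = 51.39/124.8 ≈ 0.41178.
n = log₂(124.8/51.39) = ln(2.4285)/ln 2 ≈ 1.2801 half-lives.
t = n × t½ = 1.2801 × 62.64 ≈ 80.183 days.

80.2 days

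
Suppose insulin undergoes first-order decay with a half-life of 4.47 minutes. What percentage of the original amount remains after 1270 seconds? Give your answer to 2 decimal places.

3.75%

1270 seconds = 21.1667 minutes.
n = 21.1667/4.47 ≈ 4.7353 half-lives.
Fraction remaining = (1/2)^4.7353 ≈ 0.037544, i.e. 3.7544%.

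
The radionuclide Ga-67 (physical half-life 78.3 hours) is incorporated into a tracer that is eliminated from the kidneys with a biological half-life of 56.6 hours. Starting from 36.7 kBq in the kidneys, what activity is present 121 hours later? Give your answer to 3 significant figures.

2.86 kBq

1/t_eff = 1/t_phys + 1/t_biol = 1/78.3 + 1/56.6 = 0.030439 per hour.
t_eff = 78.3 × 56.6 / (78.3 + 56.6) ≈ 32.852 hours.
Remaining = 36.7 × (1/2)^(121/32.852) = 36.7 × (1/2)^3.6831 ≈ 2.8571 kBq.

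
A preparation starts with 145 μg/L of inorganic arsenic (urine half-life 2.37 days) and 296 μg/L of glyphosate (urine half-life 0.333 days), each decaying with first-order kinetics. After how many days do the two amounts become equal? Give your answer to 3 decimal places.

0.399 days

Set 145·(1/2)^(t/2.37) = 296·(1/2)^(t/0.333).
Taking log₂: log₂(145/296) = t·(1/2.37 − 1/0.333).
log₂(0.48986) = -1.0295; 1/2.37 − 1/0.333 = -2.5811.
t = -1.0295 / -2.5811 ≈ 0.39888 days.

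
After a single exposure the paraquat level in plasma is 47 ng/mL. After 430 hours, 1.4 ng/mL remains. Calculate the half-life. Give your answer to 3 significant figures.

84.8 hours

A/A₀ = 1.4/47 ≈ 0.029787.
n = log₂(33.571) ≈ 5.0692 half-lives elapsed in 430 hours.
t½ = 430/5.0692 ≈ 84.827 hours.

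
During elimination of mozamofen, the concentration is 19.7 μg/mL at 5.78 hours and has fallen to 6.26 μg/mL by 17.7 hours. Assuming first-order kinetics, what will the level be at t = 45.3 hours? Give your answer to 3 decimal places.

Over Δt = 17.7 − 5.78 = 11.92 hours, the level fell by a factor of 19.7/6.26 ≈ 3.147.
n = log₂(3.147) ≈ 1.654 half-lives, so t½ = 11.92/1.654 ≈ 7.2069 hours.
From t = 17.7 to t = 45.3: 6.26 × (1/2)^((45.3−17.7)/7.2069) ≈ 0.44029 μg/mL.

0.440 μg/mL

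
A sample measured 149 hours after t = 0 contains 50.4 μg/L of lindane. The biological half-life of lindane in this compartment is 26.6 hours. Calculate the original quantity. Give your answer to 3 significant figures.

2450 μg/L

Number of half-lives elapsed: n = 149/26.6 ≈ 5.6015.
A₀ = A × 2^n = 50.4 × 2^5.6015 = 50.4 × 48.554 ≈ 2447.1 μg/L.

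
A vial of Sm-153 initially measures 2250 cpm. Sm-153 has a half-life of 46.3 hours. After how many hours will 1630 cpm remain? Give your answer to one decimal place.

21.5 hours

Fraction remaining = 1630/2250 ≈ 0.72444.
n = log₂(2250/1630) = ln(1.3804)/ln 2 ≈ 0.46505 half-lives.
t = n × t½ = 0.46505 × 46.3 ≈ 21.532 hours.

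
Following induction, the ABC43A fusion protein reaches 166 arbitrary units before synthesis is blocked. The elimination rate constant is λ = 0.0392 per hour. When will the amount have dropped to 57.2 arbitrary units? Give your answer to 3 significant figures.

t½ = ln 2 / λ = 0.69315 / 0.0392 ≈ 17.682 hours.
Fraction remaining = 57.2/166 ≈ 0.34458.
n = log₂(166/57.2) = ln(2.9021)/ln 2 ≈ 1.5371 half-lives.
t = n × t½ = 1.5371 × 17.682 ≈ 27.179 hours.

27.2 hours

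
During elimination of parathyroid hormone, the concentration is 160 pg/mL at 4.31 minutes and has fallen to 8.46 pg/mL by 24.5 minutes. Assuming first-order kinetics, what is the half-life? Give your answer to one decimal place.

4.8 minutes

Over Δt = 24.5 − 4.31 = 20.19 minutes, the level fell by a factor of 160/8.46 ≈ 18.913.
n = log₂(18.913) ≈ 4.2413 half-lives, so t½ = 20.19/4.2413 ≈ 4.7604 minutes.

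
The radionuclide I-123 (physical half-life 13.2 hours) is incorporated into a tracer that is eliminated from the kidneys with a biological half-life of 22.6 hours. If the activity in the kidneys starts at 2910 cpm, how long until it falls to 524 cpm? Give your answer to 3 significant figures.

20.6 hours

1/t_eff = 1/t_phys + 1/t_biol = 1/13.2 + 1/22.6 = 0.12001 per hour.
t_eff = 13.2 × 22.6 / (13.2 + 22.6) ≈ 8.333 hours.
n = log₂(2910/524) ≈ 2.4734; t = 2.4734 × 8.333 ≈ 20.611 hours.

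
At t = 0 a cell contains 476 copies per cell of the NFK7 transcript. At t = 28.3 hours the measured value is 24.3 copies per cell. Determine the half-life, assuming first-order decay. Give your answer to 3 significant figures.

6.59 hours

A/A₀ = 24.3/476 ≈ 0.05105.
n = log₂(19.588) ≈ 4.2919 half-lives elapsed in 28.3 hours.
t½ = 28.3/4.2919 ≈ 6.5938 hours.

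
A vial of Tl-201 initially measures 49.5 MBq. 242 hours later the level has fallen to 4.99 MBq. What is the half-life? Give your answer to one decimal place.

A/A₀ = 4.99/49.5 ≈ 0.10081.
n = log₂(9.9198) ≈ 3.3103 half-lives elapsed in 242 hours.
t½ = 242/3.3103 ≈ 73.105 hours.

73.1 hours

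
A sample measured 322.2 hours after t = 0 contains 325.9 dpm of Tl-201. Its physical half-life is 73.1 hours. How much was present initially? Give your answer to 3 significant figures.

6920 dpm

Number of half-lives elapsed: n = 322.2/73.1 ≈ 4.4077.
A₀ = A × 2^n = 325.9 × 2^4.4077 = 325.9 × 21.225 ≈ 6917.1 dpm.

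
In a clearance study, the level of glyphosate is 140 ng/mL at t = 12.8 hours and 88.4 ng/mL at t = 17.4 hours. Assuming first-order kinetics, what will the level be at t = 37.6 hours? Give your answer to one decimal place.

Over Δt = 17.4 − 12.8 = 4.6 hours, the level fell by a factor of 140/88.4 ≈ 1.5837.
n = log₂(1.5837) ≈ 0.66331 half-lives, so t½ = 4.6/0.66331 ≈ 6.9349 hours.
From t = 17.4 to t = 37.6: 88.4 × (1/2)^((37.6−17.4)/6.9349) ≈ 11.739 ng/mL.

11.7 ng/mL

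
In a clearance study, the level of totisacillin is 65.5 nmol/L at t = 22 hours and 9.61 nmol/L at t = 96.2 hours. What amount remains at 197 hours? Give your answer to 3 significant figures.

0.709 nmol/L

Over Δt = 96.2 − 22 = 74.2 hours, the level fell by a factor of 65.5/9.61 ≈ 6.8158.
n = log₂(6.8158) ≈ 2.7689 half-lives, so t½ = 74.2/2.7689 ≈ 26.798 hours.
From t = 96.2 to t = 197: 9.61 × (1/2)^((197−96.2)/26.798) ≈ 0.70859 nmol/L.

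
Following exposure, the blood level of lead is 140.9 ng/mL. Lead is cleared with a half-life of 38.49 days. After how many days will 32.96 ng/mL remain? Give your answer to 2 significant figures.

Fraction remaining = 32.96/140.9 ≈ 0.23392.
n = log₂(140.9/32.96) = ln(4.2749)/ln 2 ≈ 2.0959 half-lives.
t = n × t½ = 2.0959 × 38.49 ≈ 80.671 days.

81 days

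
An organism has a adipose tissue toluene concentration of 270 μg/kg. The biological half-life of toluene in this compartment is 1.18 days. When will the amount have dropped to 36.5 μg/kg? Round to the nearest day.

3 days

Fraction remaining = 36.5/270 ≈ 0.13519.
n = log₂(270/36.5) = ln(7.3973)/ln 2 ≈ 2.887 half-lives.
t = n × t½ = 2.887 × 1.18 ≈ 3.4066 days.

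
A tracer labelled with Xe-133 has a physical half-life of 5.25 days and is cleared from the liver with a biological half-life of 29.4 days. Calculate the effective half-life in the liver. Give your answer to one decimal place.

4.5 days

1/t_eff = 1/t_phys + 1/t_biol = 1/5.25 + 1/29.4 = 0.22449 per day.
t_eff = 5.25 × 29.4 / (5.25 + 29.4) ≈ 4.4545 days.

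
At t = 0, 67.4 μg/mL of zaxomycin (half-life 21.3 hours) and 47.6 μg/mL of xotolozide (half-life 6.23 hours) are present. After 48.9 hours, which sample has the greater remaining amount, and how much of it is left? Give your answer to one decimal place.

zaxomycin, 13.7 μg/mL

zaxomycin: 67.4 × (1/2)^2.2958 ≈ 13.727 μg/mL.
xotolozide: 47.6 × (1/2)^7.8491 ≈ 0.20644 μg/mL.
Zaxomycin has more remaining, at ≈ 13.727 μg/mL.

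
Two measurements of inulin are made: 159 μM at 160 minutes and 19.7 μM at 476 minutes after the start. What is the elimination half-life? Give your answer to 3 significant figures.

105 minutes

Over Δt = 476 − 160 = 316 minutes, the level fell by a factor of 159/19.7 ≈ 8.0711.
n = log₂(8.0711) ≈ 3.0128 half-lives, so t½ = 316/3.0128 ≈ 104.89 minutes.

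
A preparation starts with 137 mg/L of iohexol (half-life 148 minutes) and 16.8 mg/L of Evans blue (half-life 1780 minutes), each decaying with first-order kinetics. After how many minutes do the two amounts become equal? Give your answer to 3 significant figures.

489 minutes

Set 137·(1/2)^(t/148) = 16.8·(1/2)^(t/1780).
Taking log₂: log₂(137/16.8) = t·(1/148 − 1/1780).
log₂(8.1548) = 3.0276; 1/148 − 1/1780 = 0.006195.
t = 3.0276 / 0.006195 ≈ 488.73 minutes.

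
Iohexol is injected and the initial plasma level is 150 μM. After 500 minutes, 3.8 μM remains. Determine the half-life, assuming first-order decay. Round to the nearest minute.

94 minutes

A/A₀ = 3.8/150 ≈ 0.025333.
n = log₂(39.474) ≈ 5.3028 half-lives elapsed in 500 minutes.
t½ = 500/5.3028 ≈ 94.289 minutes.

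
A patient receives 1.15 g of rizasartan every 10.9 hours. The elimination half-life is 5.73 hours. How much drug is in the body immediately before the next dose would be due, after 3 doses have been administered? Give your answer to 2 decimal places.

0.41 g

The 3 doses were given 32.7, 21.8, 10.9 hours ago.
Total = 1.15·(1/2)^(32.7/5.73) + 1.15·(1/2)^(21.8/5.73) + 1.15·(1/2)^(10.9/5.73)
      = 0.022018 + 0.082303 + 0.30765 ≈ 0.41197 g.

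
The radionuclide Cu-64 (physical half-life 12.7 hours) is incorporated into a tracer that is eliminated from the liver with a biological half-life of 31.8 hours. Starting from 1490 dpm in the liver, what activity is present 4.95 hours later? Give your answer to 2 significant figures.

1000 dpm

1/t_eff = 1/t_phys + 1/t_biol = 1/12.7 + 1/31.8 = 0.11019 per hour.
t_eff = 12.7 × 31.8 / (12.7 + 31.8) ≈ 9.0755 hours.
Remaining = 1490 × (1/2)^(4.95/9.0755) = 1490 × (1/2)^0.54542 ≈ 1020.9 dpm.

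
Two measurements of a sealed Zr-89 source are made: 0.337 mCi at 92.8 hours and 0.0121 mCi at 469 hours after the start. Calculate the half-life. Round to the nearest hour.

Over Δt = 469 − 92.8 = 376.2 hours, the level fell by a factor of 0.337/0.0121 ≈ 27.851.
n = log₂(27.851) ≈ 4.7997 half-lives, so t½ = 376.2/4.7997 ≈ 78.38 hours.

78 hours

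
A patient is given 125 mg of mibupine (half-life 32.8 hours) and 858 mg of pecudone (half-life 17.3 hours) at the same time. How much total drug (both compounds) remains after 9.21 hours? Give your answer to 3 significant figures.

696 mg

mibupine: 125 × (1/2)^(9.21/32.8) = 125 × (1/2)^0.28079 ≈ 102.89 mg.
pecudone: 858 × (1/2)^(9.21/17.3) = 858 × (1/2)^0.53237 ≈ 593.24 mg.
Total = 102.89 + 593.24 ≈ 696.13 mg.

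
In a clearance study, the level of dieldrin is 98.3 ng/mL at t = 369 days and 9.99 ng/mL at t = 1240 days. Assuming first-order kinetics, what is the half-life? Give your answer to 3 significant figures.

Over Δt = 1240 − 369 = 871 days, the level fell by a factor of 98.3/9.99 ≈ 9.8398.
n = log₂(9.8398) ≈ 3.2986 half-lives, so t½ = 871/3.2986 ≈ 264.05 days.

264 days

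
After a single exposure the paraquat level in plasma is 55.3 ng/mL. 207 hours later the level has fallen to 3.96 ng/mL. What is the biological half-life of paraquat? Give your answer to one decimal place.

54.4 hours

A/A₀ = 3.96/55.3 ≈ 0.071609.
n = log₂(13.965) ≈ 3.8037 half-lives elapsed in 207 hours.
t½ = 207/3.8037 ≈ 54.421 hours.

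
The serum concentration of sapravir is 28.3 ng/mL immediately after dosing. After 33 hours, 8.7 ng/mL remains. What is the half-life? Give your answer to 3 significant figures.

19.4 hours

A/A₀ = 8.7/28.3 ≈ 0.30742.
n = log₂(3.2529) ≈ 1.7017 half-lives elapsed in 33 hours.
t½ = 33/1.7017 ≈ 19.392 hours.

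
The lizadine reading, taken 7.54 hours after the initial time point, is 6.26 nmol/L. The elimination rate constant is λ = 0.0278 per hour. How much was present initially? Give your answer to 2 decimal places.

7.72 nmol/L

t½ = ln 2 / λ = 0.69315 / 0.0278 ≈ 24.933 hours.
Number of half-lives elapsed: n = 7.54/24.933 ≈ 0.30241.
A₀ = A × 2^n = 6.26 × 2^0.30241 = 6.26 × 1.2332 ≈ 7.7198 nmol/L.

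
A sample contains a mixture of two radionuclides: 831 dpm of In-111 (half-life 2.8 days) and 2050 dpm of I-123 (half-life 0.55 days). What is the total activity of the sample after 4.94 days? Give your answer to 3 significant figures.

249 dpm

In-111: 831 × (1/2)^(4.94/2.8) = 831 × (1/2)^1.7643 ≈ 244.62 dpm.
I-123: 2050 × (1/2)^(4.94/0.55) = 2050 × (1/2)^8.9818 ≈ 4.0547 dpm.
Total = 244.62 + 4.0547 ≈ 248.68 dpm.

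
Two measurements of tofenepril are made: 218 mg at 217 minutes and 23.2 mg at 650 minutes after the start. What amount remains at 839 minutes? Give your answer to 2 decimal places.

8.73 mg

Over Δt = 650 − 217 = 433 minutes, the level fell by a factor of 218/23.2 ≈ 9.3966.
n = log₂(9.3966) ≈ 3.2321 half-lives, so t½ = 433/3.2321 ≈ 133.97 minutes.
From t = 650 to t = 839: 23.2 × (1/2)^((839−650)/133.97) ≈ 8.7256 mg.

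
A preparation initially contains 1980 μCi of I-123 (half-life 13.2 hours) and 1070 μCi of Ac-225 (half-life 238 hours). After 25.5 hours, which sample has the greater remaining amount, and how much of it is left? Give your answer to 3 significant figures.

I-123: 1980 × (1/2)^1.9318 ≈ 518.96 μCi.
Ac-225: 1070 × (1/2)^0.10714 ≈ 993.41 μCi.
Ac-225 has more remaining, at ≈ 993.41 μCi.

Ac-225, 993 μCi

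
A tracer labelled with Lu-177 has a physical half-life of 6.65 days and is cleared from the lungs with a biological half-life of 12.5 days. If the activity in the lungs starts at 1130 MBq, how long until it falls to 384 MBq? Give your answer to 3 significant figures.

6.76 days

1/t_eff = 1/t_phys + 1/t_biol = 1/6.65 + 1/12.5 = 0.23038 per day.
t_eff = 6.65 × 12.5 / (6.65 + 12.5) ≈ 4.3407 days.
n = log₂(1130/384) ≈ 1.5571; t = 1.5571 × 4.3407 ≈ 6.7591 days.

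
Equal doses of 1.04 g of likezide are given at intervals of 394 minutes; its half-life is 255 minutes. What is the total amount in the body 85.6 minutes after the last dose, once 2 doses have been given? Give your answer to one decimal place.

1.1 g

The 2 doses were given 479.6, 85.6 minutes ago.
Total = 1.04·(1/2)^(479.6/255) + 1.04·(1/2)^(85.6/255)
      = 0.2824 + 0.8241 ≈ 1.1065 g.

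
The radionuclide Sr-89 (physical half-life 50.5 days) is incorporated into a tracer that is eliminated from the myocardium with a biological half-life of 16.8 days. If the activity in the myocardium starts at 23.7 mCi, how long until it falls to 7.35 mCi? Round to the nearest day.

1/t_eff = 1/t_phys + 1/t_biol = 1/50.5 + 1/16.8 = 0.079326 per day.
t_eff = 50.5 × 16.8 / (50.5 + 16.8) ≈ 12.606 days.
n = log₂(23.7/7.35) ≈ 1.6891; t = 1.6891 × 12.606 ≈ 21.293 days.

21 days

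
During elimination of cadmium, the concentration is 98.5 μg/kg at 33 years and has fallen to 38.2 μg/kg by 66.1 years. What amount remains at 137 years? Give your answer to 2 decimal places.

5.02 μg/kg

Over Δt = 66.1 − 33 = 33.1 years, the level fell by a factor of 98.5/38.2 ≈ 2.5785.
n = log₂(2.5785) ≈ 1.3666 half-lives, so t½ = 33.1/1.3666 ≈ 24.222 years.
From t = 66.1 to t = 137: 38.2 × (1/2)^((137−66.1)/24.222) ≈ 5.0223 μg/kg.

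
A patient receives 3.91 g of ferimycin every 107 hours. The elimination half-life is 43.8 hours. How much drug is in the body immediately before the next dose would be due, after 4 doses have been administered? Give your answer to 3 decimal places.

The 4 doses were given 428, 321, 214, 107 hours ago.
Total = 3.91·(1/2)^(428/43.8) + 3.91·(1/2)^(321/43.8) + 3.91·(1/2)^(214/43.8) + 3.91·(1/2)^(107/43.8)
      = 0.0044731 + 0.024322 + 0.13225 + 0.71909 ≈ 0.88013 g.

0.880 g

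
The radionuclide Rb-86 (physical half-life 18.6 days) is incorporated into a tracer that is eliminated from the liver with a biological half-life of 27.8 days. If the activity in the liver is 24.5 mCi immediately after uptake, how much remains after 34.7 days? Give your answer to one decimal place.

2.8 mCi

1/t_eff = 1/t_phys + 1/t_biol = 1/18.6 + 1/27.8 = 0.089735 per day.
t_eff = 18.6 × 27.8 / (18.6 + 27.8) ≈ 11.144 days.
Remaining = 24.5 × (1/2)^(34.7/11.144) = 24.5 × (1/2)^3.1138 ≈ 2.8302 mCi.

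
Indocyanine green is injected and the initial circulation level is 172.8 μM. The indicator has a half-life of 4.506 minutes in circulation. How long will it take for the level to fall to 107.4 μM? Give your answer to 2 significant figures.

3.1 minutes

Fraction remaining = 107.4/172.8 ≈ 0.62153.
n = log₂(172.8/107.4) = ln(1.6089)/ln 2 ≈ 0.68611 half-lives.
t = n × t½ = 0.68611 × 4.506 ≈ 3.0916 minutes.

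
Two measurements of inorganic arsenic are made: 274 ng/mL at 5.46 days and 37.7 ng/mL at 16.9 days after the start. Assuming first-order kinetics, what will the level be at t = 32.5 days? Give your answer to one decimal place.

2.5 ng/mL

Over Δt = 16.9 − 5.46 = 11.44 days, the level fell by a factor of 274/37.7 ≈ 7.2679.
n = log₂(7.2679) ≈ 2.8615 half-lives, so t½ = 11.44/2.8615 ≈ 3.9978 days.
From t = 16.9 to t = 32.5: 37.7 × (1/2)^((32.5−16.9)/3.9978) ≈ 2.5217 ng/mL.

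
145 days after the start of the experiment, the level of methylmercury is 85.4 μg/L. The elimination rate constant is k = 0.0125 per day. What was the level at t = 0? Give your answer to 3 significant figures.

t½ = ln 2 / k = 0.69315 / 0.0125 ≈ 55.452 days.
Number of half-lives elapsed: n = 145/55.452 ≈ 2.6149.
A₀ = A × 2^n = 85.4 × 2^2.6149 = 85.4 × 6.1257 ≈ 523.14 μg/L.

523 μg/L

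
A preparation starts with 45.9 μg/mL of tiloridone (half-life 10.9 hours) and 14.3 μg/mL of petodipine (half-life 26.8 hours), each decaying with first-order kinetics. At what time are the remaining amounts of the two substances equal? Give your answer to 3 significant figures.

Set 45.9·(1/2)^(t/10.9) = 14.3·(1/2)^(t/26.8).
Taking log₂: log₂(45.9/14.3) = t·(1/10.9 − 1/26.8).
log₂(3.2098) = 1.6825; 1/10.9 − 1/26.8 = 0.05443.
t = 1.6825 / 0.05443 ≈ 30.911 hours.

30.9 hours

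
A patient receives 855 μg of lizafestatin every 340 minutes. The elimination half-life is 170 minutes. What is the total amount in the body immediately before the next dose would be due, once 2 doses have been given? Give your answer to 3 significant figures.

267 μg

The 2 doses were given 680, 340 minutes ago.
Total = 855·(1/2)^(680/170) + 855·(1/2)^(340/170)
      = 53.438 + 213.75 ≈ 267.19 μg.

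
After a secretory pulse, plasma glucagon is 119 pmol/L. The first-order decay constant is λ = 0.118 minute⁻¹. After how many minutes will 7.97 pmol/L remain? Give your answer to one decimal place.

t½ = ln 2 / λ = 0.69315 / 0.118 ≈ 5.8741 minutes.
Fraction remaining = 7.97/119 ≈ 0.066975.
n = log₂(119/7.97) = ln(14.931)/ln 2 ≈ 3.9002 half-lives.
t = n × t½ = 3.9002 × 5.8741 ≈ 22.911 minutes.

22.9 minutes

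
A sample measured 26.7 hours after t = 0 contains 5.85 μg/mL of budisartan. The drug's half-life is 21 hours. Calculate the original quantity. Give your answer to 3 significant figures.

14.1 μg/mL

Number of half-lives elapsed: n = 26.7/21 ≈ 1.2714.
A₀ = A × 2^n = 5.85 × 2^1.2714 = 5.85 × 2.414 ≈ 14.122 μg/mL.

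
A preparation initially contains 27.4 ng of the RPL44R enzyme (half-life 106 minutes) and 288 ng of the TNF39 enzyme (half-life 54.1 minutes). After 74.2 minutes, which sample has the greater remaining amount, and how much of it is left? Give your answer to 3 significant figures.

TNF39 enzyme, 111 ng

RPL44R enzyme: 27.4 × (1/2)^0.7 ≈ 16.867 ng.
TNF39 enzyme: 288 × (1/2)^1.3715 ≈ 111.31 ng.
TNF39 enzyme has more remaining, at ≈ 111.31 ng.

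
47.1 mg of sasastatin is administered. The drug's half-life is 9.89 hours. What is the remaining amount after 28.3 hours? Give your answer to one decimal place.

Number of half-lives: n = 28.3/9.89 ≈ 2.8615.
Remaining = 47.1 × (1/2)^2.8615 = 47.1 × 0.1376 ≈ 6.4808 mg.

6.5 mg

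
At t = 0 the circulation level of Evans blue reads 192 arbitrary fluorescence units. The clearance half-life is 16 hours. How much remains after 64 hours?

Elapsed time is 4 half-lives (64/16).
Each half-life halves the amount: 192 × (1/2)^4 = 192/16 = 12 arbitrary fluorescence units.

12 arbitrary fluorescence units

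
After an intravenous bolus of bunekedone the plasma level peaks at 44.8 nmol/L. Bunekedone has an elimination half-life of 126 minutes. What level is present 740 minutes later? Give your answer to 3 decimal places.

0.764 nmol/L

Number of half-lives: n = 740/126 ≈ 5.873.
Remaining = 44.8 × (1/2)^5.873 = 44.8 × 0.017063 ≈ 0.76441 nmol/L.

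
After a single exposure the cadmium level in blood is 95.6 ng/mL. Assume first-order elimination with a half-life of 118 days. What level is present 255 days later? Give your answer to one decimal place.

21.4 ng/mL

Number of half-lives: n = 255/118 ≈ 2.161.
Remaining = 95.6 × (1/2)^2.161 = 95.6 × 0.2236 ≈ 21.376 ng/mL.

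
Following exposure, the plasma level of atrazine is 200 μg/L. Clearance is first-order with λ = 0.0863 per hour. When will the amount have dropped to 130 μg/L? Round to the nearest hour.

t½ = ln 2 / λ = 0.69315 / 0.0863 ≈ 8.0318 hours.
Fraction remaining = 130/200 ≈ 0.65.
n = log₂(200/130) = ln(1.5385)/ln 2 ≈ 0.62149 half-lives.
t = n × t½ = 0.62149 × 8.0318 ≈ 4.9917 hours.

5 hours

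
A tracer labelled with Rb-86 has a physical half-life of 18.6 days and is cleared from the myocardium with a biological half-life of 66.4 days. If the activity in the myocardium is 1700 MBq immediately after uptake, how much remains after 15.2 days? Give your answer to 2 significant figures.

1/t_eff = 1/t_phys + 1/t_biol = 1/18.6 + 1/66.4 = 0.068824 per day.
t_eff = 18.6 × 66.4 / (18.6 + 66.4) ≈ 14.53 days.
Remaining = 1700 × (1/2)^(15.2/14.53) = 1700 × (1/2)^1.0461 ≈ 823.26 MBq.

820 MBq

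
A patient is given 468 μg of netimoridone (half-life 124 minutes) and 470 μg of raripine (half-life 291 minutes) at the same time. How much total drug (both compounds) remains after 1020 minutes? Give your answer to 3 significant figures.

netimoridone: 468 × (1/2)^(1020/124) = 468 × (1/2)^8.2258 ≈ 1.5633 μg.
raripine: 470 × (1/2)^(1020/291) = 470 × (1/2)^3.5052 ≈ 41.394 μg.
Total = 1.5633 + 41.394 ≈ 42.958 μg.

43.0 μg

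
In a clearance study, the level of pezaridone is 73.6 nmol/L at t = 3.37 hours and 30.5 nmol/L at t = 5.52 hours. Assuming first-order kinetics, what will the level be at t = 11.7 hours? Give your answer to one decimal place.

2.4 nmol/L

Over Δt = 5.52 − 3.37 = 2.15 hours, the level fell by a factor of 73.6/30.5 ≈ 2.4131.
n = log₂(2.4131) ≈ 1.2709 half-lives, so t½ = 2.15/1.2709 ≈ 1.6917 hours.
From t = 5.52 to t = 11.7: 30.5 × (1/2)^((11.7−5.52)/1.6917) ≈ 2.4244 nmol/L.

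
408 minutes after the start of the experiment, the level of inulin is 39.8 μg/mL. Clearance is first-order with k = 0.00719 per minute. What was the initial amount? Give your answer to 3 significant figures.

t½ = ln 2 / k = 0.69315 / 0.00719 ≈ 96.404 minutes.
Number of half-lives elapsed: n = 408/96.404 ≈ 4.2322.
A₀ = A × 2^n = 39.8 × 2^4.2322 = 39.8 × 18.794 ≈ 747.99 μg/mL.

748 μg/mL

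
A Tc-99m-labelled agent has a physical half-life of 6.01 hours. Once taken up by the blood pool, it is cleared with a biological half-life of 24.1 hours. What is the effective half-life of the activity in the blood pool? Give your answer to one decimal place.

4.8 hours

1/t_eff = 1/t_phys + 1/t_biol = 1/6.01 + 1/24.1 = 0.20788 per hour.
t_eff = 6.01 × 24.1 / (6.01 + 24.1) ≈ 4.8104 hours.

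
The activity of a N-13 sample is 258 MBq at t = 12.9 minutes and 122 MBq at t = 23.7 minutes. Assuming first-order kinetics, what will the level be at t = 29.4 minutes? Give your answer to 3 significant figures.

Over Δt = 23.7 − 12.9 = 10.8 minutes, the level fell by a factor of 258/122 ≈ 2.1148.
n = log₂(2.1148) ≈ 1.0805 half-lives, so t½ = 10.8/1.0805 ≈ 9.9955 minutes.
From t = 23.7 to t = 29.4: 122 × (1/2)^((29.4−23.7)/9.9955) ≈ 82.167 MBq.

82.2 MBq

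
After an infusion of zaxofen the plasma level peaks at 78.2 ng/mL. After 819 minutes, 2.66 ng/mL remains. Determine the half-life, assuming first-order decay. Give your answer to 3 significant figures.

A/A₀ = 2.66/78.2 ≈ 0.034015.
n = log₂(29.398) ≈ 4.8777 half-lives elapsed in 819 minutes.
t½ = 819/4.8777 ≈ 167.91 minutes.

168 minutes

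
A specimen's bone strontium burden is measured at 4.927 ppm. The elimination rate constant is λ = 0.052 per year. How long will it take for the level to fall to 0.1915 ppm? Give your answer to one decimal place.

t½ = ln 2 / λ = 0.69315 / 0.052 ≈ 13.33 years.
Fraction remaining = 0.1915/4.927 ≈ 0.038867.
n = log₂(4.927/0.1915) = ln(25.728)/ln 2 ≈ 4.6853 half-lives.
t = n × t½ = 4.6853 × 13.33 ≈ 62.454 years.

62.5 years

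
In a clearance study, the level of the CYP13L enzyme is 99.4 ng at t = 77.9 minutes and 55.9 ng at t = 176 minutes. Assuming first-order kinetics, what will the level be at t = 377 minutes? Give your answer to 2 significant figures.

17 ng

Over Δt = 176 − 77.9 = 98.1 minutes, the level fell by a factor of 99.4/55.9 ≈ 1.7782.
n = log₂(1.7782) ≈ 0.8304 half-lives, so t½ = 98.1/0.8304 ≈ 118.14 minutes.
From t = 176 to t = 377: 55.9 × (1/2)^((377−176)/118.14) ≈ 17.188 ng.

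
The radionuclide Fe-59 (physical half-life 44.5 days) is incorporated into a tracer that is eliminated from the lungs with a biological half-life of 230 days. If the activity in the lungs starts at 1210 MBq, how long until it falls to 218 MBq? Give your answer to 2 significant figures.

92 days

1/t_eff = 1/t_phys + 1/t_biol = 1/44.5 + 1/230 = 0.02682 per day.
t_eff = 44.5 × 230 / (44.5 + 230) ≈ 37.286 days.
n = log₂(1210/218) ≈ 2.4726; t = 2.4726 × 37.286 ≈ 92.194 days.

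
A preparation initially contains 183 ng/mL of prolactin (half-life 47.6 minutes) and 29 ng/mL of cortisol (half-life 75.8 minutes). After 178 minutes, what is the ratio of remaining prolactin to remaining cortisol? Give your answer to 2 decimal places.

2.41

prolactin: 183 × (1/2)^(178/47.6) = 183 × (1/2)^3.7395 ≈ 13.701 ng/mL.
cortisol: 29 × (1/2)^(178/75.8) = 29 × (1/2)^2.3483 ≈ 5.695 ng/mL.
Ratio ≈ 13.701 / 5.695 ≈ 2.4058.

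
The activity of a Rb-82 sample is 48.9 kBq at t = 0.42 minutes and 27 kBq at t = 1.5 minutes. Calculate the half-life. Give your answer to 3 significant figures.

Over Δt = 1.5 − 0.42 = 1.08 minutes, the level fell by a factor of 48.9/27 ≈ 1.8111.
n = log₂(1.8111) ≈ 0.85688 half-lives, so t½ = 1.08/0.85688 ≈ 1.2604 minutes.

1.26 minutes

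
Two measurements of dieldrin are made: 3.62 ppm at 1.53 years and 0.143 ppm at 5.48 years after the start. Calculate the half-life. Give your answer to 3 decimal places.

Over Δt = 5.48 − 1.53 = 3.95 years, the level fell by a factor of 3.62/0.143 ≈ 25.315.
n = log₂(25.315) ≈ 4.6619 half-lives, so t½ = 3.95/4.6619 ≈ 0.84729 years.

0.847 years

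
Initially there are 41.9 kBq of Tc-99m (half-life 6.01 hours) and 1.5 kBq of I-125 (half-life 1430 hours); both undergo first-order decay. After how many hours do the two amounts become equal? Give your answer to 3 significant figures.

Set 41.9·(1/2)^(t/6.01) = 1.5·(1/2)^(t/1430).
Taking log₂: log₂(41.9/1.5) = t·(1/6.01 − 1/1430).
log₂(27.933) = 4.8039; 1/6.01 − 1/1430 = 0.16569.
t = 4.8039 / 0.16569 ≈ 28.993 hours.

29.0 hours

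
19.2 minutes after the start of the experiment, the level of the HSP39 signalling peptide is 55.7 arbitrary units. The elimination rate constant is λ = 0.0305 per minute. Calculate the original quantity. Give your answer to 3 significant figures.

t½ = ln 2 / λ = 0.69315 / 0.0305 ≈ 22.726 minutes.
Number of half-lives elapsed: n = 19.2/22.726 ≈ 0.84484.
A₀ = A × 2^n = 55.7 × 2^0.84484 = 55.7 × 1.7961 ≈ 100.04 arbitrary units.

100 arbitrary units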